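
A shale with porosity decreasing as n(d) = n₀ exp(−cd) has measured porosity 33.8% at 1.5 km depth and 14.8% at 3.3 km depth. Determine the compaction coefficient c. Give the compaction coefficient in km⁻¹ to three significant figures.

0.459 km⁻¹

Athy: n(d) = n₀ e^(−cd) ⇒ n₁/n₂ = e^{c(d₂−d₁)} ⇒ c = ln(n₁/n₂)/(d₂−d₁)
c = ln(0.338/0.148) / (3.3 − 1.5) = ln(2.284) / 1.8 = 0.8258 / 1.8 = 0.4588 km⁻¹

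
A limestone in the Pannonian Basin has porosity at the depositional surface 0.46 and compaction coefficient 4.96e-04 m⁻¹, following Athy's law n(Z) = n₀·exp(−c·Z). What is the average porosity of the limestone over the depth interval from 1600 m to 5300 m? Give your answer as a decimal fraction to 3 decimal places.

Working in km (1 km = 1000 m; c in km⁻¹ = c in m⁻¹ × 1000):
⟨n⟩ = (1/(Z₂−Z₁)) ∫ n₀ e^(−cZ) dZ = n₀·(e^(−c·Z₁) − e^(−c·Z₂)) / (c·(Z₂−Z₁))
e^(−0.496×1.6) = 0.4522; e^(−0.496×5.3) = 0.0722
⟨n⟩ = 0.46 × (0.4522 − 0.0722) / (0.496 × 3.7) = 0.46 × 0.2071 = 0.0953

0.095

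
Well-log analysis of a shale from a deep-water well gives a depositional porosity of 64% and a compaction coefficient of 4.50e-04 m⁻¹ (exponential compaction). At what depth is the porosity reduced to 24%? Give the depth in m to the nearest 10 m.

2180 m

Working in km (1 km = 1000 m; c in km⁻¹ = c in m⁻¹ × 1000):
Invert Athy's law: z = ln(φ₀/φ) / c
z = ln(0.64/0.24) / 0.45 = ln(2.667) / 0.45 = 0.9808 / 0.45 = 2.180 km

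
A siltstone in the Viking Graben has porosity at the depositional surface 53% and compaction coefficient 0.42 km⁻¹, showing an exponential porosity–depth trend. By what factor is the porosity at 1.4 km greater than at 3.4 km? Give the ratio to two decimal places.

φ(Z₁)/φ(Z₂) = e^(−c·Z₁)/e^(−c·Z₂) = e^{c(Z₂−Z₁)}
= exp(0.42 × 2) = exp(0.84) = 2.3164

2.32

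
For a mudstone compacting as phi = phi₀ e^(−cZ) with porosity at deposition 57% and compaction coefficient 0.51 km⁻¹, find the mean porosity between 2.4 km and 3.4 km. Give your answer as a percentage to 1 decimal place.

⟨phi⟩ = (1/(Z₂−Z₁)) ∫ phi₀ e^(−cZ) dZ = phi₀·(e^(−c·Z₁) − e^(−c·Z₂)) / (c·(Z₂−Z₁))
e^(−0.51×2.4) = 0.2941; e^(−0.51×3.4) = 0.1766
⟨phi⟩ = 0.57 × (0.2941 − 0.1766) / (0.51 × 1) = 0.57 × 0.2303 = 0.1313

13.1%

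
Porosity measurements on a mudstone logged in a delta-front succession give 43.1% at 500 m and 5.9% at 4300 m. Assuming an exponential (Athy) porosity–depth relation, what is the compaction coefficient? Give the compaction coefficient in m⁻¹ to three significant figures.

0.000523 m⁻¹

Working in km (1 km = 1000 m; k in km⁻¹ = k in m⁻¹ × 1000):
Athy: n(d) = n₀ e^(−kd) ⇒ n₁/n₂ = e^{k(d₂−d₁)} ⇒ k = ln(n₁/n₂)/(d₂−d₁)
k = ln(0.431/0.059) / (4.3 − 0.5) = ln(7.305) / 3.8 = 1.9886 / 3.8 = 0.5233 km⁻¹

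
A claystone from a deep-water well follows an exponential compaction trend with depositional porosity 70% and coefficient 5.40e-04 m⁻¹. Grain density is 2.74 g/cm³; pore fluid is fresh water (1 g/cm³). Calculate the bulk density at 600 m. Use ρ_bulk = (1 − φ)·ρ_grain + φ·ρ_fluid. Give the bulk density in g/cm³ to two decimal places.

1.86 g/cm³

Working in km (1 km = 1000 m; c in km⁻¹ = c in m⁻¹ × 1000):
Porosity at depth: φ = 0.7·exp(−0.54×0.6) = 0.7×0.7233 = 0.5063
Bulk density: ρ_b = (1−φ)ρ_g + φ·ρ_f = 0.4937×2.74 + 0.5063×1
       = 1.353 + 0.506 = 1.859 g/cm³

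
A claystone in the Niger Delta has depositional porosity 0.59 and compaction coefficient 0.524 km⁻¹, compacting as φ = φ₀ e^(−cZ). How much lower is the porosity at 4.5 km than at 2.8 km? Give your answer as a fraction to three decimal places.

0.080

φ(2.8) = 0.59·e^(−0.524×2.8) = 0.1360
φ(4.5) = 0.59·e^(−0.524×4.5) = 0.0558
Δφ = 0.1360 − 0.0558 = 0.0802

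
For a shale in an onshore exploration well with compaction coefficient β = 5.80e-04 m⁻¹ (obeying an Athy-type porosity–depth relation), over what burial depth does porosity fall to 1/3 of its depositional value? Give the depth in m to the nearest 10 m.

1890 m

Working in km (1 km = 1000 m; β in km⁻¹ = β in m⁻¹ × 1000):
φ/φ₀ = 1/3 ⇒ exp(−β·Z) = 1/3 ⇒ Z = ln(3) / β
Z = 1.0986 / 0.58 = 1.894 km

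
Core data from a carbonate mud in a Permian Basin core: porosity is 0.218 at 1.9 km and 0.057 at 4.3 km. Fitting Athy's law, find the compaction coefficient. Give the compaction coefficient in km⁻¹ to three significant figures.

Athy: φ(z) = φ₀ e^(−cz) ⇒ φ₁/φ₂ = e^{c(z₂−z₁)} ⇒ c = ln(φ₁/φ₂)/(z₂−z₁)
c = ln(0.218/0.057) / (4.3 − 1.9) = ln(3.825) / 2.4 = 1.3414 / 2.4 = 0.5589 km⁻¹

0.559 km⁻¹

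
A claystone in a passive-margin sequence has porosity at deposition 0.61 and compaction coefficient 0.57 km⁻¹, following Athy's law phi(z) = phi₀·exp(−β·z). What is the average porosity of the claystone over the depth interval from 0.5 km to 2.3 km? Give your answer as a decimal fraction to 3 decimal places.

⟨phi⟩ = (1/(z₂−z₁)) ∫ phi₀ e^(−βz) dz = phi₀·(e^(−β·z₁) − e^(−β·z₂)) / (β·(z₂−z₁))
e^(−0.57×0.5) = 0.7520; e^(−0.57×2.3) = 0.2696
⟨phi⟩ = 0.61 × (0.7520 − 0.2696) / (0.57 × 1.8) = 0.61 × 0.4702 = 0.2868

0.287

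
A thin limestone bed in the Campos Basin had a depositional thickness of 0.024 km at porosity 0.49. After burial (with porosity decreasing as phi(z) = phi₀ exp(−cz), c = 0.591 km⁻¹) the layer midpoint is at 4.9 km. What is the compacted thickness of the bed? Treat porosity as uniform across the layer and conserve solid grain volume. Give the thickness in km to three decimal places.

0.013 km

Porosity at 4.9 km: phi = 0.49·exp(−0.591×4.9) = 0.0271
Solid-volume conservation: h(1−phi) = h₀(1−phi₀) ⇒ h = h₀·(1−phi₀)/(1−phi)
h = 0.024 × (1 − 0.49)/(1 − 0.0271) = 0.024 × 0.5242 = 0.0126 km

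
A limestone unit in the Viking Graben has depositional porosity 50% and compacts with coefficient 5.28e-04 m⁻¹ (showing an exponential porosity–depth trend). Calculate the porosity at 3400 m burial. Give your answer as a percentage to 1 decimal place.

Working in km (1 km = 1000 m; c in km⁻¹ = c in m⁻¹ × 1000):
φ = φ₀·exp(−c·d) = 0.5 × exp(−0.528 × 3.4) = 0.5 × exp(−1.795)
  = 0.5 × 0.1661 = 0.0830

8.3%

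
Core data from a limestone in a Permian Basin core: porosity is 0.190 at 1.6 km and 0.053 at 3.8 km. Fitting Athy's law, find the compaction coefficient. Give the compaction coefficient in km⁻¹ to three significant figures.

Athy: phi(z) = phi₀ e^(−kz) ⇒ phi₁/phi₂ = e^{k(z₂−z₁)} ⇒ k = ln(phi₁/phi₂)/(z₂−z₁)
k = ln(0.19/0.053) / (3.8 − 1.6) = ln(3.585) / 2.2 = 1.2767 / 2.2 = 0.5803 km⁻¹

0.580 km⁻¹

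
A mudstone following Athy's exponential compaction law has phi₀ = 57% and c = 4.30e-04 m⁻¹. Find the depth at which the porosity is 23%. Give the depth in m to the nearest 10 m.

Working in km (1 km = 1000 m; c in km⁻¹ = c in m⁻¹ × 1000):
Invert Athy's law: d = ln(phi₀/phi) / c
d = ln(0.57/0.23) / 0.43 = ln(2.478) / 0.43 = 0.9076 / 0.43 = 2.111 km

2110 m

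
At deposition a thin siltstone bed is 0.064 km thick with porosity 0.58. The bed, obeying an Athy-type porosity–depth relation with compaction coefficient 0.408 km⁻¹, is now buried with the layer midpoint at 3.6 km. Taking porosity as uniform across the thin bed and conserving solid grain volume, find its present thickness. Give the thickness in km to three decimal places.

Porosity at 3.6 km: phi = 0.58·exp(−0.408×3.6) = 0.1335
Solid-volume conservation: h(1−phi) = h₀(1−phi₀) ⇒ h = h₀·(1−phi₀)/(1−phi)
h = 0.064 × (1 − 0.58)/(1 − 0.1335) = 0.064 × 0.4847 = 0.0310 km

0.031 km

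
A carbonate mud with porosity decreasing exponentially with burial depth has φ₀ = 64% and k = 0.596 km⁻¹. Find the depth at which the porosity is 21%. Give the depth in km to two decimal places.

1.87 km

Invert Athy's law: Z = ln(φ₀/φ) / k
Z = ln(0.64/0.21) / 0.596 = ln(3.048) / 0.596 = 1.1144 / 0.596 = 1.870 km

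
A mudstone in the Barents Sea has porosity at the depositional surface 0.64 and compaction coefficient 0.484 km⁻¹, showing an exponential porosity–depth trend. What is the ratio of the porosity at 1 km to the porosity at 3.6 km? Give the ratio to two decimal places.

3.52

phi(Z₁)/phi(Z₂) = e^(−β·Z₁)/e^(−β·Z₂) = e^{β(Z₂−Z₁)}
= exp(0.484 × 2.6) = exp(1.258) = 3.5198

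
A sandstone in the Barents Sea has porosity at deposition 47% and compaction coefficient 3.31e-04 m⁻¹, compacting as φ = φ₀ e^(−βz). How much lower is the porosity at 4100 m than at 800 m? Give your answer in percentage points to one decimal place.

Working in km (1 km = 1000 m; β in km⁻¹ = β in m⁻¹ × 1000):
φ(0.8) = 0.47·e^(−0.331×0.8) = 0.3607
φ(4.1) = 0.47·e^(−0.331×4.1) = 0.1210
Δφ = 0.3607 − 0.1210 = 0.2397

24.0 percentage points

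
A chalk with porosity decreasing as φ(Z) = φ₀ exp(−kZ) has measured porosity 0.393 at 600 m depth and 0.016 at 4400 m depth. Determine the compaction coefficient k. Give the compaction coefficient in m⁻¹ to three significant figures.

0.000842 m⁻¹

Working in km (1 km = 1000 m; k in km⁻¹ = k in m⁻¹ × 1000):
Athy: φ(Z) = φ₀ e^(−kZ) ⇒ φ₁/φ₂ = e^{k(Z₂−Z₁)} ⇒ k = ln(φ₁/φ₂)/(Z₂−Z₁)
k = ln(0.393/0.016) / (4.4 − 0.6) = ln(24.56) / 3.8 = 3.2012 / 3.8 = 0.8424 km⁻¹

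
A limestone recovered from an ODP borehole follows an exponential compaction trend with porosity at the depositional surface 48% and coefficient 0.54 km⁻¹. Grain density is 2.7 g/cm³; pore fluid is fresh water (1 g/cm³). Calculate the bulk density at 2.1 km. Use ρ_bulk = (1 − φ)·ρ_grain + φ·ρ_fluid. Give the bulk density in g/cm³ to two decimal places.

Porosity at depth: phi = 0.48·exp(−0.54×2.1) = 0.48×0.3217 = 0.1544
Bulk density: ρ_b = (1−phi)ρ_g + phi·ρ_f = 0.8456×2.7 + 0.1544×1
       = 2.283 + 0.154 = 2.437 g/cm³

2.44 g/cm³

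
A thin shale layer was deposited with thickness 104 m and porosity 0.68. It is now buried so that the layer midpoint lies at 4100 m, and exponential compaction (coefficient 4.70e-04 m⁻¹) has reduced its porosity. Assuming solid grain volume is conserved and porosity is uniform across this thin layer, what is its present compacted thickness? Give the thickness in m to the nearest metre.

Working in km (1 km = 1000 m; c in km⁻¹ = c in m⁻¹ × 1000):
Porosity at 4.1 km: φ = 0.68·exp(−0.47×4.1) = 0.0990
Solid-volume conservation: h(1−φ) = h₀(1−φ₀) ⇒ h = h₀·(1−φ₀)/(1−φ)
h = 0.104 × (1 − 0.68)/(1 − 0.0990) = 0.104 × 0.3552 = 0.0369 km

37 m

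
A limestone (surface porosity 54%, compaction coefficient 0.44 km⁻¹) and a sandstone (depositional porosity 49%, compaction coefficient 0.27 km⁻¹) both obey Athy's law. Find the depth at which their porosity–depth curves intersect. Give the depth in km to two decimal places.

0.57 km

Set φ₀ₐ e^(−kₐd) = φ₀ᵦ e^(−kᵦd) ⇒ ln(φ₀ₐ/φ₀ᵦ) = (kₐ − kᵦ)·d
d = ln(0.54/0.49) / (0.44 − 0.27) = 0.0972 / 0.17 = 0.572 km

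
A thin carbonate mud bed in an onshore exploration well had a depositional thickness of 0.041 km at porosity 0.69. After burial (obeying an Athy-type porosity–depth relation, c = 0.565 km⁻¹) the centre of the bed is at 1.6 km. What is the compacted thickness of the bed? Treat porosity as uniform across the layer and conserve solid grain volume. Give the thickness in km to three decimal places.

Porosity at 1.6 km: φ = 0.69·exp(−0.565×1.6) = 0.2794
Solid-volume conservation: h(1−φ) = h₀(1−φ₀) ⇒ h = h₀·(1−φ₀)/(1−φ)
h = 0.041 × (1 − 0.69)/(1 − 0.2794) = 0.041 × 0.4302 = 0.0176 km

0.018 km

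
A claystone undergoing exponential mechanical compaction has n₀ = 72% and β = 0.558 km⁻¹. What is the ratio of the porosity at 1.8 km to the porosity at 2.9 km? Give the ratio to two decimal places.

1.85

n(z₁)/n(z₂) = e^(−β·z₁)/e^(−β·z₂) = e^{β(z₂−z₁)}
= exp(0.558 × 1.1) = exp(0.6138) = 1.8474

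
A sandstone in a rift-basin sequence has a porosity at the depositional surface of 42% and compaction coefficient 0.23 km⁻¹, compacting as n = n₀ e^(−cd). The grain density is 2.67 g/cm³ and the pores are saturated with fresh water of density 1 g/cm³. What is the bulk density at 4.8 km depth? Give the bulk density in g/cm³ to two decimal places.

Porosity at depth: n = 0.42·exp(−0.23×4.8) = 0.42×0.3315 = 0.1392
Bulk density: ρ_b = (1−n)ρ_g + n·ρ_f = 0.8608×2.67 + 0.1392×1
       = 2.298 + 0.139 = 2.437 g/cm³

2.44 g/cm³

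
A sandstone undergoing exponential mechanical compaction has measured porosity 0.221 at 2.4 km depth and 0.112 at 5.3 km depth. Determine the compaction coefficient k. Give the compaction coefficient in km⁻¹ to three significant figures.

Athy: φ(d) = φ₀ e^(−kd) ⇒ φ₁/φ₂ = e^{k(d₂−d₁)} ⇒ k = ln(φ₁/φ₂)/(d₂−d₁)
k = ln(0.221/0.112) / (5.3 − 2.4) = ln(1.973) / 2.9 = 0.6797 / 2.9 = 0.2344 km⁻¹

0.234 km⁻¹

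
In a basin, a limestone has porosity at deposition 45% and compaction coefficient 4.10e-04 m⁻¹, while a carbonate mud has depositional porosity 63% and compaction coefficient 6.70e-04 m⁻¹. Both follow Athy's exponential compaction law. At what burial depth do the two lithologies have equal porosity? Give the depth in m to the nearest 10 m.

1290 m

Working in km (1 km = 1000 m; k in km⁻¹ = k in m⁻¹ × 1000):
Set φ₀ₐ e^(−kₐd) = φ₀ᵦ e^(−kᵦd) ⇒ ln(φ₀ₐ/φ₀ᵦ) = (kₐ − kᵦ)·d
d = ln(0.45/0.63) / (0.41 − 0.67) = -0.3365 / -0.26 = 1.294 km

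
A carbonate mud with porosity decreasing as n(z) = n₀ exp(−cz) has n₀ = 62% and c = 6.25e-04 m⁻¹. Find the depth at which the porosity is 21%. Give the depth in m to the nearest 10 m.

1730 m

Working in km (1 km = 1000 m; c in km⁻¹ = c in m⁻¹ × 1000):
Invert Athy's law: z = ln(n₀/n) / c
z = ln(0.62/0.21) / 0.625 = ln(2.952) / 0.625 = 1.0826 / 0.625 = 1.732 km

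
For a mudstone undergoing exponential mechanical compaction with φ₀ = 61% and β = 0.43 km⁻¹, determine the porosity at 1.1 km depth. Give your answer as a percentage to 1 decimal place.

38.0%

φ = φ₀·exp(−β·z) = 0.61 × exp(−0.43 × 1.1) = 0.61 × exp(−0.473)
  = 0.61 × 0.6231 = 0.3801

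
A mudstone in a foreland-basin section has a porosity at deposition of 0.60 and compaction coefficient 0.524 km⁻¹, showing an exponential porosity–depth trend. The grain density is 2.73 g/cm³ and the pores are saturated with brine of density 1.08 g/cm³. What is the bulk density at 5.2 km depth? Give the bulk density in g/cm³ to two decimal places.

Porosity at depth: φ = 0.6·exp(−0.524×5.2) = 0.6×0.0656 = 0.0393
Bulk density: ρ_b = (1−φ)ρ_g + φ·ρ_f = 0.9607×2.73 + 0.0393×1.08
       = 2.623 + 0.042 = 2.665 g/cm³

2.67 g/cm³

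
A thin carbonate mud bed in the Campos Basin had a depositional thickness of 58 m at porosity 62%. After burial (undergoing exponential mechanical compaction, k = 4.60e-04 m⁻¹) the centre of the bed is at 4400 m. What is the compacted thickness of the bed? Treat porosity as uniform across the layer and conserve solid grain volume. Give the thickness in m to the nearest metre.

24 m

Working in km (1 km = 1000 m; k in km⁻¹ = k in m⁻¹ × 1000):
Porosity at 4.4 km: φ = 0.62·exp(−0.46×4.4) = 0.0819
Solid-volume conservation: h(1−φ) = h₀(1−φ₀) ⇒ h = h₀·(1−φ₀)/(1−φ)
h = 0.058 × (1 − 0.62)/(1 − 0.0819) = 0.058 × 0.4139 = 0.0240 km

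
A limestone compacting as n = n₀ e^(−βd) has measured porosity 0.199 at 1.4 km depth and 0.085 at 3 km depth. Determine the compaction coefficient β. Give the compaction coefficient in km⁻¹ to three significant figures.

0.532 km⁻¹

Athy: n(d) = n₀ e^(−βd) ⇒ n₁/n₂ = e^{β(d₂−d₁)} ⇒ β = ln(n₁/n₂)/(d₂−d₁)
β = ln(0.199/0.085) / (3 − 1.4) = ln(2.341) / 1.6 = 0.8507 / 1.6 = 0.5317 km⁻¹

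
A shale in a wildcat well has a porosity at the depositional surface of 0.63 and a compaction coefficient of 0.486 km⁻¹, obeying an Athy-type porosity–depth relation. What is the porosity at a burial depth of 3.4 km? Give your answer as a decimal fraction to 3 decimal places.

0.121

n = n₀·exp(−k·z) = 0.63 × exp(−0.486 × 3.4) = 0.63 × exp(−1.652)
  = 0.63 × 0.1916 = 0.1207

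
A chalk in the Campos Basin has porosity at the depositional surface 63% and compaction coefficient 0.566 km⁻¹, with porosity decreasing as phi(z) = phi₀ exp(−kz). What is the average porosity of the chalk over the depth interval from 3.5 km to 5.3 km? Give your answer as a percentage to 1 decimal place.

5.4%

⟨phi⟩ = (1/(z₂−z₁)) ∫ phi₀ e^(−kz) dz = phi₀·(e^(−k·z₁) − e^(−k·z₂)) / (k·(z₂−z₁))
e^(−0.566×3.5) = 0.1379; e^(−0.566×5.3) = 0.0498
⟨phi⟩ = 0.63 × (0.1379 − 0.0498) / (0.566 × 1.8) = 0.63 × 0.0865 = 0.0545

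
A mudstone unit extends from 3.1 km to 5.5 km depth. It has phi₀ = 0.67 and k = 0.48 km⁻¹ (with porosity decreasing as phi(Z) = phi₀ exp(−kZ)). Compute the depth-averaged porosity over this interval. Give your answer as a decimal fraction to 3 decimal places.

⟨phi⟩ = (1/(Z₂−Z₁)) ∫ phi₀ e^(−kZ) dZ = phi₀·(e^(−k·Z₁) − e^(−k·Z₂)) / (k·(Z₂−Z₁))
e^(−0.48×3.1) = 0.2258; e^(−0.48×5.5) = 0.0714
⟨phi⟩ = 0.67 × (0.2258 − 0.0714) / (0.48 × 2.4) = 0.67 × 0.1341 = 0.0898

0.090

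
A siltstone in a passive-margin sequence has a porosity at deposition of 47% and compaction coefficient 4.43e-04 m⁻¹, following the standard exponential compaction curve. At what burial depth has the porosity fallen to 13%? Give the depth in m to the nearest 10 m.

Working in km (1 km = 1000 m; k in km⁻¹ = k in m⁻¹ × 1000):
Invert Athy's law: d = ln(φ₀/φ) / k
d = ln(0.47/0.13) / 0.443 = ln(3.615) / 0.443 = 1.2852 / 0.443 = 2.901 km

2900 m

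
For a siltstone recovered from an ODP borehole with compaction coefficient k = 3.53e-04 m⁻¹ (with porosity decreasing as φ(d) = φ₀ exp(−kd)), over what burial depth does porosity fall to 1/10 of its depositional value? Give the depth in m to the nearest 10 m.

Working in km (1 km = 1000 m; k in km⁻¹ = k in m⁻¹ × 1000):
φ/φ₀ = 1/10 ⇒ exp(−k·d) = 1/10 ⇒ d = ln(10) / k
d = 2.3026 / 0.353 = 6.523 km

6520 m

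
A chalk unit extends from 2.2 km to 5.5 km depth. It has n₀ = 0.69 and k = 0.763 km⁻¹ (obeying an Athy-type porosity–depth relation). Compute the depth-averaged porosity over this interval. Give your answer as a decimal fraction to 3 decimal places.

⟨n⟩ = (1/(z₂−z₁)) ∫ n₀ e^(−kz) dz = n₀·(e^(−k·z₁) − e^(−k·z₂)) / (k·(z₂−z₁))
e^(−0.763×2.2) = 0.1866; e^(−0.763×5.5) = 0.0150
⟨n⟩ = 0.69 × (0.1866 − 0.0150) / (0.763 × 3.3) = 0.69 × 0.0681 = 0.0470

0.047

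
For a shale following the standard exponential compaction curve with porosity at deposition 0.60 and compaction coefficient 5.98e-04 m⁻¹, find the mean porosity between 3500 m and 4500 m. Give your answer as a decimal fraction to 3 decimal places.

Working in km (1 km = 1000 m; β in km⁻¹ = β in m⁻¹ × 1000):
⟨n⟩ = (1/(z₂−z₁)) ∫ n₀ e^(−βz) dz = n₀·(e^(−β·z₁) − e^(−β·z₂)) / (β·(z₂−z₁))
e^(−0.598×3.5) = 0.1233; e^(−0.598×4.5) = 0.0678
⟨n⟩ = 0.6 × (0.1233 − 0.0678) / (0.598 × 1) = 0.6 × 0.0928 = 0.0557

0.056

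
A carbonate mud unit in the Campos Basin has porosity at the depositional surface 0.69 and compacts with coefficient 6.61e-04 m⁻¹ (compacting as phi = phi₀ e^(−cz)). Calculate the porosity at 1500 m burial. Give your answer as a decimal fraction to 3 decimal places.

0.256

Working in km (1 km = 1000 m; c in km⁻¹ = c in m⁻¹ × 1000):
phi = phi₀·exp(−c·z) = 0.69 × exp(−0.661 × 1.5) = 0.69 × exp(−0.9915)
  = 0.69 × 0.3710 = 0.2560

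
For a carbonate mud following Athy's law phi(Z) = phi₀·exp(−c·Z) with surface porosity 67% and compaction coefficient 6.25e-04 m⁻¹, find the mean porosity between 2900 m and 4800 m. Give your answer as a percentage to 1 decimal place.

Working in km (1 km = 1000 m; c in km⁻¹ = c in m⁻¹ × 1000):
⟨phi⟩ = (1/(Z₂−Z₁)) ∫ phi₀ e^(−cZ) dZ = phi₀·(e^(−c·Z₁) − e^(−c·Z₂)) / (c·(Z₂−Z₁))
e^(−0.625×2.9) = 0.1632; e^(−0.625×4.8) = 0.0498
⟨phi⟩ = 0.67 × (0.1632 − 0.0498) / (0.625 × 1.9) = 0.67 × 0.0955 = 0.0640

6.4%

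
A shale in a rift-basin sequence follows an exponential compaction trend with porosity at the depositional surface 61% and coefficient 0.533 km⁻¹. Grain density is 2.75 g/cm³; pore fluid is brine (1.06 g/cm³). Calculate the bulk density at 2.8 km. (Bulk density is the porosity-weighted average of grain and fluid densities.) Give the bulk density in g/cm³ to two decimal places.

2.52 g/cm³

Porosity at depth: phi = 0.61·exp(−0.533×2.8) = 0.61×0.2248 = 0.1371
Bulk density: ρ_b = (1−phi)ρ_g + phi·ρ_f = 0.8629×2.75 + 0.1371×1.06
       = 2.373 + 0.145 = 2.518 g/cm³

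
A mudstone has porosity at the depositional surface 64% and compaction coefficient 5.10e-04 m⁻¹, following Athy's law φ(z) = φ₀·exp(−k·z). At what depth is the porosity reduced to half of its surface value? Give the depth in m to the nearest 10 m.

1360 m

Working in km (1 km = 1000 m; k in km⁻¹ = k in m⁻¹ × 1000):
φ/φ₀ = 1/2 ⇒ exp(−k·z) = 1/2 ⇒ z = ln(2) / k
z = 0.6931 / 0.51 = 1.359 km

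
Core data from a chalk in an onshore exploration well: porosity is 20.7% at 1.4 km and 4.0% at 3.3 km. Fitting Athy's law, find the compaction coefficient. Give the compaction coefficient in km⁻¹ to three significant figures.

0.865 km⁻¹

Athy: n(Z) = n₀ e^(−βZ) ⇒ n₁/n₂ = e^{β(Z₂−Z₁)} ⇒ β = ln(n₁/n₂)/(Z₂−Z₁)
β = ln(0.207/0.04) / (3.3 − 1.4) = ln(5.175) / 1.9 = 1.6438 / 1.9 = 0.8652 km⁻¹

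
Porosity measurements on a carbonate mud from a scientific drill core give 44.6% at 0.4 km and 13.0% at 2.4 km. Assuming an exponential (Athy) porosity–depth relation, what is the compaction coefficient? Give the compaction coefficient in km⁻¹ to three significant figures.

Athy: phi(Z) = phi₀ e^(−βZ) ⇒ phi₁/phi₂ = e^{β(Z₂−Z₁)} ⇒ β = ln(phi₁/phi₂)/(Z₂−Z₁)
β = ln(0.446/0.13) / (2.4 − 0.4) = ln(3.431) / 2 = 1.2328 / 2 = 0.6164 km⁻¹

0.616 km⁻¹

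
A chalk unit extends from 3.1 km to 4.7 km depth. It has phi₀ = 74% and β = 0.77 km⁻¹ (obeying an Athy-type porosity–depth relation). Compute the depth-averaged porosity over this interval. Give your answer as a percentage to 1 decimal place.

3.9%

⟨phi⟩ = (1/(d₂−d₁)) ∫ phi₀ e^(−βd) dd = phi₀·(e^(−β·d₁) − e^(−β·d₂)) / (β·(d₂−d₁))
e^(−0.77×3.1) = 0.0919; e^(−0.77×4.7) = 0.0268
⟨phi⟩ = 0.74 × (0.0919 − 0.0268) / (0.77 × 1.6) = 0.74 × 0.0528 = 0.0391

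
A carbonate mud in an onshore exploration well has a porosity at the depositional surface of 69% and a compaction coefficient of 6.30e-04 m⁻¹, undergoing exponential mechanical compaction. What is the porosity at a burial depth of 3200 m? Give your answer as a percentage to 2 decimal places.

Working in km (1 km = 1000 m; k in km⁻¹ = k in m⁻¹ × 1000):
φ = φ₀·exp(−k·z) = 0.69 × exp(−0.63 × 3.2) = 0.69 × exp(−2.016)
  = 0.69 × 0.1332 = 0.0919

9.19%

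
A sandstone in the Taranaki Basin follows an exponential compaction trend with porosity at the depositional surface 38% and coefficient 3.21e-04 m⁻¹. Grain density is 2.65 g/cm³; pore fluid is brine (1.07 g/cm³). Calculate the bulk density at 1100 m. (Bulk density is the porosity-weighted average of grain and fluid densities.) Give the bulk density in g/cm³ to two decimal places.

Working in km (1 km = 1000 m; c in km⁻¹ = c in m⁻¹ × 1000):
Porosity at depth: φ = 0.38·exp(−0.321×1.1) = 0.38×0.7025 = 0.2670
Bulk density: ρ_b = (1−φ)ρ_g + φ·ρ_f = 0.7330×2.65 + 0.2670×1.07
       = 1.943 + 0.286 = 2.228 g/cm³

2.23 g/cm³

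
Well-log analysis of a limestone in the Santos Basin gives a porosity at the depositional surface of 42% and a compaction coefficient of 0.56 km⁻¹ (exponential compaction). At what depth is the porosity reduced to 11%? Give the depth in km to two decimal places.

Invert Athy's law: z = ln(φ₀/φ) / β
z = ln(0.42/0.11) / 0.56 = ln(3.818) / 0.56 = 1.3398 / 0.56 = 2.392 km

2.39 km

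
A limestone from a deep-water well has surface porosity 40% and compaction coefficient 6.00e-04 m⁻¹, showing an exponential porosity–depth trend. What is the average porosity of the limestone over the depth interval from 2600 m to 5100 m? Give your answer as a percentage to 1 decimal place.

4.4%

Working in km (1 km = 1000 m; k in km⁻¹ = k in m⁻¹ × 1000):
⟨phi⟩ = (1/(d₂−d₁)) ∫ phi₀ e^(−kd) dd = phi₀·(e^(−k·d₁) − e^(−k·d₂)) / (k·(d₂−d₁))
e^(−0.6×2.6) = 0.2101; e^(−0.6×5.1) = 0.0469
⟨phi⟩ = 0.4 × (0.2101 − 0.0469) / (0.6 × 2.5) = 0.4 × 0.1088 = 0.0435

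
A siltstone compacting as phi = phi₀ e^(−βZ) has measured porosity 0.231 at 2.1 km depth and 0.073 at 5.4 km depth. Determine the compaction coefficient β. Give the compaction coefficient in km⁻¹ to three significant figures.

Athy: phi(Z) = phi₀ e^(−βZ) ⇒ phi₁/phi₂ = e^{β(Z₂−Z₁)} ⇒ β = ln(phi₁/phi₂)/(Z₂−Z₁)
β = ln(0.231/0.073) / (5.4 − 2.1) = ln(3.164) / 3.3 = 1.1520 / 3.3 = 0.3491 km⁻¹

0.349 km⁻¹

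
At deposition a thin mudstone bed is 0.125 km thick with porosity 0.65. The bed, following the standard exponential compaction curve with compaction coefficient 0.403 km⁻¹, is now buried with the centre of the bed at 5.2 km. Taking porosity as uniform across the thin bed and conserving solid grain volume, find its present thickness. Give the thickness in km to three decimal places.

0.048 km

Porosity at 5.2 km: n = 0.65·exp(−0.403×5.2) = 0.0799
Solid-volume conservation: h(1−n) = h₀(1−n₀) ⇒ h = h₀·(1−n₀)/(1−n)
h = 0.125 × (1 − 0.65)/(1 − 0.0799) = 0.125 × 0.3804 = 0.0476 km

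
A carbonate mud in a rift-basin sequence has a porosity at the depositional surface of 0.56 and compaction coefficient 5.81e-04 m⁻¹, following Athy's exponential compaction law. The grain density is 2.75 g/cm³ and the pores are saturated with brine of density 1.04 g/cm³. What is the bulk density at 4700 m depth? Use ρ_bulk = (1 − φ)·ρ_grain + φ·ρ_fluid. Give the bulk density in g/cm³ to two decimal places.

Working in km (1 km = 1000 m; c in km⁻¹ = c in m⁻¹ × 1000):
Porosity at depth: phi = 0.56·exp(−0.581×4.7) = 0.56×0.0652 = 0.0365
Bulk density: ρ_b = (1−phi)ρ_g + phi·ρ_f = 0.9635×2.75 + 0.0365×1.04
       = 2.650 + 0.038 = 2.688 g/cm³

2.69 g/cm³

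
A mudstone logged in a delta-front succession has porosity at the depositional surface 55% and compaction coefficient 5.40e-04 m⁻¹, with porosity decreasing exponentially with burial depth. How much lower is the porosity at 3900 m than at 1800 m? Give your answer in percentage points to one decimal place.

Working in km (1 km = 1000 m; k in km⁻¹ = k in m⁻¹ × 1000):
phi(1.8) = 0.55·e^(−0.54×1.8) = 0.2081
phi(3.9) = 0.55·e^(−0.54×3.9) = 0.0669
Δphi = 0.2081 − 0.0669 = 0.1411

14.1 percentage points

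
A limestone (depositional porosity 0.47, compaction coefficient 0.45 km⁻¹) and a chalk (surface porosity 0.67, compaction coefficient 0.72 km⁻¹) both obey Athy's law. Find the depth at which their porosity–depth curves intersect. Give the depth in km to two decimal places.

1.31 km

Set phi₀ₐ e^(−cₐd) = phi₀ᵦ e^(−cᵦd) ⇒ ln(phi₀ₐ/phi₀ᵦ) = (cₐ − cᵦ)·d
d = ln(0.47/0.67) / (0.45 − 0.72) = -0.3545 / -0.27 = 1.313 km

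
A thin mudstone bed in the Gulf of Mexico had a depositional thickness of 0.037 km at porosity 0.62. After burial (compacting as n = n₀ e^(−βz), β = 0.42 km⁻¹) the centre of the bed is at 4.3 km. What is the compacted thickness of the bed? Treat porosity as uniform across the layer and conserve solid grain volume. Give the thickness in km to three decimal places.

0.016 km

Porosity at 4.3 km: n = 0.62·exp(−0.42×4.3) = 0.1019
Solid-volume conservation: h(1−n) = h₀(1−n₀) ⇒ h = h₀·(1−n₀)/(1−n)
h = 0.037 × (1 − 0.62)/(1 − 0.1019) = 0.037 × 0.4231 = 0.0157 km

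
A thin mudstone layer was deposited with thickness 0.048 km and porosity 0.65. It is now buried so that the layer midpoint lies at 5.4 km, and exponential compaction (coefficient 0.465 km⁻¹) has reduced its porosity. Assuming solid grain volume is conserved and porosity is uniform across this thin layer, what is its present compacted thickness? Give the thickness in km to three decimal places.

0.018 km

Porosity at 5.4 km: φ = 0.65·exp(−0.465×5.4) = 0.0528
Solid-volume conservation: h(1−φ) = h₀(1−φ₀) ⇒ h = h₀·(1−φ₀)/(1−φ)
h = 0.048 × (1 − 0.65)/(1 − 0.0528) = 0.048 × 0.3695 = 0.0177 km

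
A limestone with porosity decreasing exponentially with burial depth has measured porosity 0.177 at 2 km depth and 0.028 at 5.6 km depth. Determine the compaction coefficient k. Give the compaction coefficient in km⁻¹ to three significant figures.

Athy: φ(d) = φ₀ e^(−kd) ⇒ φ₁/φ₂ = e^{k(d₂−d₁)} ⇒ k = ln(φ₁/φ₂)/(d₂−d₁)
k = ln(0.177/0.028) / (5.6 − 2) = ln(6.321) / 3.6 = 1.8439 / 3.6 = 0.5122 km⁻¹

0.512 km⁻¹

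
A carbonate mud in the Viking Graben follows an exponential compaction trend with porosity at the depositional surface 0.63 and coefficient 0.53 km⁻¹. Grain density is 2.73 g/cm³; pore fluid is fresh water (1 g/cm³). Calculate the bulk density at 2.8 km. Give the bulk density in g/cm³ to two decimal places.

Porosity at depth: n = 0.63·exp(−0.53×2.8) = 0.63×0.2267 = 0.1428
Bulk density: ρ_b = (1−n)ρ_g + n·ρ_f = 0.8572×2.73 + 0.1428×1
       = 2.340 + 0.143 = 2.483 g/cm³

2.48 g/cm³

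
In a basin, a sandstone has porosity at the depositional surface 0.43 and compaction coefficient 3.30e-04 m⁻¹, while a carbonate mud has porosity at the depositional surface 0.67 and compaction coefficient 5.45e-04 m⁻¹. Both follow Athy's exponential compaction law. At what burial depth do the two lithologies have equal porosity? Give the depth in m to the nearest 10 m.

Working in km (1 km = 1000 m; β in km⁻¹ = β in m⁻¹ × 1000):
Set φ₀ₐ e^(−βₐd) = φ₀ᵦ e^(−βᵦd) ⇒ ln(φ₀ₐ/φ₀ᵦ) = (βₐ − βᵦ)·d
d = ln(0.43/0.67) / (0.33 − 0.545) = -0.4435 / -0.215 = 2.063 km

2060 m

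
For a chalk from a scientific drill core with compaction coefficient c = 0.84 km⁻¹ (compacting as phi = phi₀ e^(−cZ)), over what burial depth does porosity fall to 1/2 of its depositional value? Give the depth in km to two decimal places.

phi/phi₀ = 1/2 ⇒ exp(−c·Z) = 1/2 ⇒ Z = ln(2) / c
Z = 0.6931 / 0.84 = 0.825 km

0.83 km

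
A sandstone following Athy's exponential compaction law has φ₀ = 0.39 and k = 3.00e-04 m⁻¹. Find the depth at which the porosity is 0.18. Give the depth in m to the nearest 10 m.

2580 m

Working in km (1 km = 1000 m; k in km⁻¹ = k in m⁻¹ × 1000):
Invert Athy's law: d = ln(φ₀/φ) / k
d = ln(0.39/0.18) / 0.3 = ln(2.167) / 0.3 = 0.7732 / 0.3 = 2.577 km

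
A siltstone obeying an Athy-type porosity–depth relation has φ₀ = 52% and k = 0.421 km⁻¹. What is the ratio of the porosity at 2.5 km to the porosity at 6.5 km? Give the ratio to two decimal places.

5.39

φ(d₁)/φ(d₂) = e^(−k·d₁)/e^(−k·d₂) = e^{k(d₂−d₁)}
= exp(0.421 × 4) = exp(1.684) = 5.3871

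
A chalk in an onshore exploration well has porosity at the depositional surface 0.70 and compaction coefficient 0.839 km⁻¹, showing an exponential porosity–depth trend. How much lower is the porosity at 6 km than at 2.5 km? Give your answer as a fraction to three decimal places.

0.081

phi(2.5) = 0.7·e^(−0.839×2.5) = 0.0859
phi(6) = 0.7·e^(−0.839×6) = 0.0046
Δphi = 0.0859 − 0.0046 = 0.0814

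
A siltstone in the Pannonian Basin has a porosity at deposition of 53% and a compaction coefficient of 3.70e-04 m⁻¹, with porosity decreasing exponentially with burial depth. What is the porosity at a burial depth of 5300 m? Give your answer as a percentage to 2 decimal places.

Working in km (1 km = 1000 m; k in km⁻¹ = k in m⁻¹ × 1000):
φ = φ₀·exp(−k·z) = 0.53 × exp(−0.37 × 5.3) = 0.53 × exp(−1.961)
  = 0.53 × 0.1407 = 0.0746

7.46%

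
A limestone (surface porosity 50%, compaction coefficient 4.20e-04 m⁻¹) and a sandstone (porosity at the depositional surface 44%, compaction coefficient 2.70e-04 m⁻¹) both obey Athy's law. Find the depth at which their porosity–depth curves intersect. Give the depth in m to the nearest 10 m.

850 m

Working in km (1 km = 1000 m; β in km⁻¹ = β in m⁻¹ × 1000):
Set φ₀ₐ e^(−βₐd) = φ₀ᵦ e^(−βᵦd) ⇒ ln(φ₀ₐ/φ₀ᵦ) = (βₐ − βᵦ)·d
d = ln(0.5/0.44) / (0.42 − 0.27) = 0.1278 / 0.15 = 0.852 km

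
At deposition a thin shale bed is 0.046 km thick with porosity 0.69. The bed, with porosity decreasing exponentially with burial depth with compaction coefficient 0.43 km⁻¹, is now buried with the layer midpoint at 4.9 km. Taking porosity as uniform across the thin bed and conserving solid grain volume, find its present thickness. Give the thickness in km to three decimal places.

0.016 km

Porosity at 4.9 km: φ = 0.69·exp(−0.43×4.9) = 0.0839
Solid-volume conservation: h(1−φ) = h₀(1−φ₀) ⇒ h = h₀·(1−φ₀)/(1−φ)
h = 0.046 × (1 − 0.69)/(1 − 0.0839) = 0.046 × 0.3384 = 0.0156 km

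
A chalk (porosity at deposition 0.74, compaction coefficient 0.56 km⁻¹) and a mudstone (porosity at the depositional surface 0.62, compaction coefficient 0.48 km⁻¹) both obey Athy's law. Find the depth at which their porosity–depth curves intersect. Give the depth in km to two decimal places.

2.21 km

Set φ₀ₐ e^(−kₐd) = φ₀ᵦ e^(−kᵦd) ⇒ ln(φ₀ₐ/φ₀ᵦ) = (kₐ − kᵦ)·d
d = ln(0.74/0.62) / (0.56 − 0.48) = 0.1769 / 0.08 = 2.212 km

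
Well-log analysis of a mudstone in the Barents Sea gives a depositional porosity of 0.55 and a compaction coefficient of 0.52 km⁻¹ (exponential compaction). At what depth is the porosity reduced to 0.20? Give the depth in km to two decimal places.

Invert Athy's law: d = ln(φ₀/φ) / β
d = ln(0.55/0.2) / 0.52 = ln(2.75) / 0.52 = 1.0116 / 0.52 = 1.945 km

1.95 km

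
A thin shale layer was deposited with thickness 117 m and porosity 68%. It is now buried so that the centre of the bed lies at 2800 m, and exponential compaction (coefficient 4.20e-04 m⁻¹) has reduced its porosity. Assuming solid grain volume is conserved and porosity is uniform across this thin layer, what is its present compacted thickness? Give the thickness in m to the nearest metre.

47 m

Working in km (1 km = 1000 m; k in km⁻¹ = k in m⁻¹ × 1000):
Porosity at 2.8 km: φ = 0.68·exp(−0.42×2.8) = 0.2098
Solid-volume conservation: h(1−φ) = h₀(1−φ₀) ⇒ h = h₀·(1−φ₀)/(1−φ)
h = 0.117 × (1 − 0.68)/(1 − 0.2098) = 0.117 × 0.4050 = 0.0474 km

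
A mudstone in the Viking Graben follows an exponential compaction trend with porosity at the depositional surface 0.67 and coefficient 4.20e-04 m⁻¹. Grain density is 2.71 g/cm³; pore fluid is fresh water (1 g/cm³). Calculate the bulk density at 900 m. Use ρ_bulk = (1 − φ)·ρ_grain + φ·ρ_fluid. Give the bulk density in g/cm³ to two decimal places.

1.92 g/cm³

Working in km (1 km = 1000 m; k in km⁻¹ = k in m⁻¹ × 1000):
Porosity at depth: n = 0.67·exp(−0.42×0.9) = 0.67×0.6852 = 0.4591
Bulk density: ρ_b = (1−n)ρ_g + n·ρ_f = 0.5409×2.71 + 0.4591×1
       = 1.466 + 0.459 = 1.925 g/cm³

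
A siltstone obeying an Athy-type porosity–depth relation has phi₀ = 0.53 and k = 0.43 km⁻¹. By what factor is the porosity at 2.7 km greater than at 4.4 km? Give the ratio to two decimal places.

2.08

phi(d₁)/phi(d₂) = e^(−k·d₁)/e^(−k·d₂) = e^{k(d₂−d₁)}
= exp(0.43 × 1.7) = exp(0.731) = 2.0772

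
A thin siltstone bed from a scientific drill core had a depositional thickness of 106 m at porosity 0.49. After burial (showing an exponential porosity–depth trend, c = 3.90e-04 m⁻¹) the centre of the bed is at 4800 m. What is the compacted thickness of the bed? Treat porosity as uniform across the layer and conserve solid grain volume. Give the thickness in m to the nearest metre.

Working in km (1 km = 1000 m; c in km⁻¹ = c in m⁻¹ × 1000):
Porosity at 4.8 km: phi = 0.49·exp(−0.39×4.8) = 0.0754
Solid-volume conservation: h(1−phi) = h₀(1−phi₀) ⇒ h = h₀·(1−phi₀)/(1−phi)
h = 0.106 × (1 − 0.49)/(1 − 0.0754) = 0.106 × 0.5516 = 0.0585 km

58 m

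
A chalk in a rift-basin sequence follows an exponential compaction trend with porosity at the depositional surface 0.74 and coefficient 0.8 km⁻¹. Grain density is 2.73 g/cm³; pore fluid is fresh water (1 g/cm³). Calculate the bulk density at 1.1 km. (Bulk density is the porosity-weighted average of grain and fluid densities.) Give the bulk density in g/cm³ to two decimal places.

2.20 g/cm³

Porosity at depth: n = 0.74·exp(−0.8×1.1) = 0.74×0.4148 = 0.3069
Bulk density: ρ_b = (1−n)ρ_g + n·ρ_f = 0.6931×2.73 + 0.3069×1
       = 1.892 + 0.307 = 2.199 g/cm³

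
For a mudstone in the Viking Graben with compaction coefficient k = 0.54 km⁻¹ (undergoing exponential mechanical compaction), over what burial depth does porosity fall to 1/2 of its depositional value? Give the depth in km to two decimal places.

phi/phi₀ = 1/2 ⇒ exp(−k·z) = 1/2 ⇒ z = ln(2) / k
z = 0.6931 / 0.54 = 1.284 km

1.28 km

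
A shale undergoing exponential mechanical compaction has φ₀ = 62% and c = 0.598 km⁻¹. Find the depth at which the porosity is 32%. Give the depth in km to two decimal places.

Invert Athy's law: d = ln(φ₀/φ) / c
d = ln(0.62/0.32) / 0.598 = ln(1.938) / 0.598 = 0.6614 / 0.598 = 1.106 km

1.11 km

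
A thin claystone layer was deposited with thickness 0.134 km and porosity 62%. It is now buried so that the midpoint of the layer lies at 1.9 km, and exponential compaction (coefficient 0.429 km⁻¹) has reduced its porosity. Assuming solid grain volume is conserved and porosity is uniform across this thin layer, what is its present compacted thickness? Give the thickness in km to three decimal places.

0.070 km

Porosity at 1.9 km: phi = 0.62·exp(−0.429×1.9) = 0.2744
Solid-volume conservation: h(1−phi) = h₀(1−phi₀) ⇒ h = h₀·(1−phi₀)/(1−phi)
h = 0.134 × (1 − 0.62)/(1 − 0.2744) = 0.134 × 0.5237 = 0.0702 km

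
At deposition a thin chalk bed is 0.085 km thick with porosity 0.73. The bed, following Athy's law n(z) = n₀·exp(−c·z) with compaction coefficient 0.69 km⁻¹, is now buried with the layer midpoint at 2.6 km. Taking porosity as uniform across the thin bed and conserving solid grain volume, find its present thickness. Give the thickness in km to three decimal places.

Porosity at 2.6 km: n = 0.73·exp(−0.69×2.6) = 0.1214
Solid-volume conservation: h(1−n) = h₀(1−n₀) ⇒ h = h₀·(1−n₀)/(1−n)
h = 0.085 × (1 − 0.73)/(1 − 0.1214) = 0.085 × 0.3073 = 0.0261 km

0.026 km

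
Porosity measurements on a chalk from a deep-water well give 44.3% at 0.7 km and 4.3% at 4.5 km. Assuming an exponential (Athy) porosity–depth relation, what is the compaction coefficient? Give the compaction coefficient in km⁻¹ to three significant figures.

0.614 km⁻¹

Athy: phi(z) = phi₀ e^(−cz) ⇒ phi₁/phi₂ = e^{c(z₂−z₁)} ⇒ c = ln(phi₁/phi₂)/(z₂−z₁)
c = ln(0.443/0.043) / (4.5 − 0.7) = ln(10.3) / 3.8 = 2.3324 / 3.8 = 0.6138 km⁻¹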